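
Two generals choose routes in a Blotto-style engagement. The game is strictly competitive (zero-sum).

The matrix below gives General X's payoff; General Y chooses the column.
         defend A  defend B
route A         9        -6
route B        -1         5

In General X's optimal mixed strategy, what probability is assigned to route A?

Row minima are -6 and -1, so General X's maximin is -1; column maxima are 9 and 5, so General Y's minimax is 5. These differ, so the equilibrium is in mixed strategies.
Let General X play route A with probability p. General Y is indifferent when 9p − (1−p) = −6p + 5(1−p), giving p = 2/7.

2/7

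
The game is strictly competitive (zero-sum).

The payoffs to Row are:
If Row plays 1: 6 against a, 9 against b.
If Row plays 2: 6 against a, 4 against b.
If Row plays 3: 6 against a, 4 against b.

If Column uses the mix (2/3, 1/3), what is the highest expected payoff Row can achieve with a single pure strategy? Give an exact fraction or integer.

1: (6)·(2/3) + (9)·(1/3) = 7.
2: (6)·(2/3) + (4)·(1/3) = 16/3.
3: (6)·(2/3) + (4)·(1/3) = 16/3.
The best pure response is 1 with expected payoff 7.

7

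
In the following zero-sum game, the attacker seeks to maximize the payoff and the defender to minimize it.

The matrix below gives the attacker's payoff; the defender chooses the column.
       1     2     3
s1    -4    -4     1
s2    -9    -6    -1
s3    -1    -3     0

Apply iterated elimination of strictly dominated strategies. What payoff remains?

Row s2 is strictly dominated by row s1 (-4>-9, -4>-6, 1>-1); eliminate s2.
Column 3 is strictly dominated by 1 for the defender (-4<1, -1<0); eliminate 3.
Row s1 is strictly dominated by row s3 (-1>-4, -3>-4); eliminate s1.
Column 1 is strictly dominated by 2 for the defender (-3<-1); eliminate 1.
Only (s3, 2) remains, with payoff -3.

-3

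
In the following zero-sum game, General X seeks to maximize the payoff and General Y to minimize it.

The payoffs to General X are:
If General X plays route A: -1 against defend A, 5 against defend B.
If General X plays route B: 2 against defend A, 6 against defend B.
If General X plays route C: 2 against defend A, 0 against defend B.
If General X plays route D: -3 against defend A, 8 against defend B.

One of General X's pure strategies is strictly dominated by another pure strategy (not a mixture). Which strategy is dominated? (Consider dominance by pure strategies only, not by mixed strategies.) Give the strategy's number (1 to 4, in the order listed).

Compare route A with route B: 2 > -1, 6 > 5.
So route B strictly dominates route A for General X; route A is strictly dominated.

1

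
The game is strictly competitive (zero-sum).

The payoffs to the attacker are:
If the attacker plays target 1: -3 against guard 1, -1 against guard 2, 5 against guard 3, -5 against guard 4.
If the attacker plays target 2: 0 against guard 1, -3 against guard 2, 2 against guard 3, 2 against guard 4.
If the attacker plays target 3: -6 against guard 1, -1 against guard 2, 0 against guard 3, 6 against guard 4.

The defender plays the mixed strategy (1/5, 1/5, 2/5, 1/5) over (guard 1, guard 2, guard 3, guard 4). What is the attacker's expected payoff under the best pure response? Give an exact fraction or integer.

target 1: (-3)·(1/5) + (-1)·(1/5) + (5)·(2/5) + (-5)·(1/5) = 1/5.
target 2: (0)·(1/5) + (-3)·(1/5) + (2)·(2/5) + (2)·(1/5) = 3/5.
target 3: (-6)·(1/5) + (-1)·(1/5) + (0)·(2/5) + (6)·(1/5) = -1/5.
The best pure response is target 2 with expected payoff 3/5.

3/5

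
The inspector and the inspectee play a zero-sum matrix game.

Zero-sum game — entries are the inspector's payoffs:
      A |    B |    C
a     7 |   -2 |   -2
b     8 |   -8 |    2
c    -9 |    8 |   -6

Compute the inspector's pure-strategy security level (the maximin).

The worst-case payoff for each row is a: -2, b: -8, c: -9.
The best of these is -2.

-2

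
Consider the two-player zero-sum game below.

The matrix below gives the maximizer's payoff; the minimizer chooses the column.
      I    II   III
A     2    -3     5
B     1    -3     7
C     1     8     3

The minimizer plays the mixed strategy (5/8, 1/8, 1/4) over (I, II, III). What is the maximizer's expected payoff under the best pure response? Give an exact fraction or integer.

19/8

A: (2)·(5/8) + (-3)·(1/8) + (5)·(1/4) = 17/8.
B: (1)·(5/8) + (-3)·(1/8) + (7)·(1/4) = 2.
C: (1)·(5/8) + (8)·(1/8) + (3)·(1/4) = 19/8.
The best pure response is C with expected payoff 19/8.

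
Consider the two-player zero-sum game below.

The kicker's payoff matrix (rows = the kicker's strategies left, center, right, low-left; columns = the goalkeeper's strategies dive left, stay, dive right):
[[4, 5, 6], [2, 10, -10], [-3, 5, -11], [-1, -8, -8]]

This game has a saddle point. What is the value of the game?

Row minima: 4, -10, -11, -8 → the kicker's maximin is 4.
Column maxima: 4, 10, 6 → the goalkeeper's minimax is 4.
They coincide at (left, dive left), so the value is 4.

4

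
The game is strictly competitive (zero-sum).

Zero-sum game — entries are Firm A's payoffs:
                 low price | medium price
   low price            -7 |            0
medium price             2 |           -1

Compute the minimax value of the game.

Row minima are -7 and -1, so Firm A's maximin is -1; column maxima are 2 and 0, so Firm B's minimax is 0. These differ, so the equilibrium is in mixed strategies.
Let Firm A play low price with probability p. Firm B is indifferent when −7p + 2(1−p) = −(1−p), giving p = 3/10.
Let Firm B play low price with probability q. Firm A is indifferent when −7q = 2q − (1−q), giving q = 1/10.
The value is -7·(1/10) + (0)·(9/10) = -7/10.

-7/10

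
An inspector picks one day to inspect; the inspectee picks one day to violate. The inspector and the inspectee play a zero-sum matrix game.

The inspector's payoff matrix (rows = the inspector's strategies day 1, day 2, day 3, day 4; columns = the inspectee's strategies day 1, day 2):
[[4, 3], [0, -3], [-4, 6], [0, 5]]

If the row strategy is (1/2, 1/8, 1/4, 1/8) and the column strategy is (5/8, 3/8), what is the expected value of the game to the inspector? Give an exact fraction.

Against (5/8, 3/8), each row's expected payoff is day 1: 29/8; day 2: -9/8; day 3: -1/4; day 4: 15/8.
Taking the (1/2, 1/8, 1/4, 1/8)-weighted average: (1/2)·(29/8) + (1/8)·(-9/8) + (1/4)·(-1/4) + (1/8)·(15/8) = 59/32.

59/32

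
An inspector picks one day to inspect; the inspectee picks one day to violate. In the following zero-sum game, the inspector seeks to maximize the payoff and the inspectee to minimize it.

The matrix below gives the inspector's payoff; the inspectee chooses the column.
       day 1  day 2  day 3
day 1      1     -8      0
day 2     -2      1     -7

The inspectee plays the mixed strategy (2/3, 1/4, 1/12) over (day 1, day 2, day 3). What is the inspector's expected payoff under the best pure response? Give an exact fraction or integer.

-4/3

day 1: (1)·(2/3) + (-8)·(1/4) + (0)·(1/12) = -4/3.
day 2: (-2)·(2/3) + (1)·(1/4) + (-7)·(1/12) = -5/3.
The best pure response is day 1 with expected payoff -4/3.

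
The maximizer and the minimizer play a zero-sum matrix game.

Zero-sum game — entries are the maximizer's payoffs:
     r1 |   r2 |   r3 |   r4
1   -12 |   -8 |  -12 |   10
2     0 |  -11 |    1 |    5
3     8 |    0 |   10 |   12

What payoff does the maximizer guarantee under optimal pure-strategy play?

Row minima: -12, -11, 0 → the maximizer's maximin is 0.
Column maxima: 8, 0, 10, 12 → the minimizer's minimax is 0.
They coincide at (3, r2), so the value is 0.

0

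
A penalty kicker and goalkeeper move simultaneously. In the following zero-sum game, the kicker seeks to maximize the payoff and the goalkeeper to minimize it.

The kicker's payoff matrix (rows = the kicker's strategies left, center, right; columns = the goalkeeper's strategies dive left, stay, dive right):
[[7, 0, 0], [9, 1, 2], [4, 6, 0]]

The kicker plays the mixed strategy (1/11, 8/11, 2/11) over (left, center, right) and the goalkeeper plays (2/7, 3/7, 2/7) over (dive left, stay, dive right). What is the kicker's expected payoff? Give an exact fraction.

Against (2/7, 3/7, 2/7), each row's expected payoff is left: 2; center: 25/7; right: 26/7.
Taking the (1/11, 8/11, 2/11)-weighted average: (1/11)·(2) + (8/11)·(25/7) + (2/11)·(26/7) = 38/11.

38/11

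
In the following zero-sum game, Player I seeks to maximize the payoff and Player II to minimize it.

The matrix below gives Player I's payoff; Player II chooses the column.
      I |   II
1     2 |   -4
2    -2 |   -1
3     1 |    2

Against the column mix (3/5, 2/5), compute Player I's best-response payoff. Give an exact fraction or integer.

7/5

1: (2)·(3/5) + (-4)·(2/5) = -2/5.
2: (-2)·(3/5) + (-1)·(2/5) = -8/5.
3: (1)·(3/5) + (2)·(2/5) = 7/5.
The best pure response is 3 with expected payoff 7/5.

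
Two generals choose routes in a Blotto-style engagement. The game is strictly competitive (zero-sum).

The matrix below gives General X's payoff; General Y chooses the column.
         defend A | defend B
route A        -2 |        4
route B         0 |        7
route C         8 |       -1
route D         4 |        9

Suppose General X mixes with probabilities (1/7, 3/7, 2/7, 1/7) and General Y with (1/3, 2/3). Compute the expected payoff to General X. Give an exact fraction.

82/21

Against (1/3, 2/3), each row's expected payoff is route A: 2; route B: 14/3; route C: 2; route D: 22/3.
Taking the (1/7, 3/7, 2/7, 1/7)-weighted average: (1/7)·(2) + (3/7)·(14/3) + (2/7)·(2) + (1/7)·(22/3) = 82/21.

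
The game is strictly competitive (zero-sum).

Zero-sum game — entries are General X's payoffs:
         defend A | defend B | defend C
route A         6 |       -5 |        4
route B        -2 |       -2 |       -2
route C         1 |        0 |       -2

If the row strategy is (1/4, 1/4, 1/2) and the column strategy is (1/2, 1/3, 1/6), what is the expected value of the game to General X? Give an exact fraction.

Against (1/2, 1/3, 1/6), each row's expected payoff is route A: 2; route B: -2; route C: 1/6.
Taking the (1/4, 1/4, 1/2)-weighted average: (1/4)·(2) + (1/4)·(-2) + (1/2)·(1/6) = 1/12.

1/12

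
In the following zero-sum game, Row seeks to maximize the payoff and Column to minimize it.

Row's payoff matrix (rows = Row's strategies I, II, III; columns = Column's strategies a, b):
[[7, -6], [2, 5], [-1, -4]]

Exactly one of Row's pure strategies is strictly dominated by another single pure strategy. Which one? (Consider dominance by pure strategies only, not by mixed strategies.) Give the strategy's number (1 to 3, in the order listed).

Compare III with II: 2 > -1, 5 > -4.
So II strictly dominates III for Row; III is strictly dominated.

3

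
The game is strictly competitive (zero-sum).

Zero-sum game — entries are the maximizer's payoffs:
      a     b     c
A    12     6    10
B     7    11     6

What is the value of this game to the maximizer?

74/9

Column a is strictly dominated by c for the minimizer (it gives the maximizer more in every row).
The remaining 2×2 game on (A, B) × (b, c) has no saddle point. Let the maximizer play A with probability p; indifference gives 6p + 11(1−p) = 10p + 6(1−p), so p = 5/9.
Similarly the minimizer's optimal q on b is 4/9, and the value is 6·(4/9) + (10)·(5/9) = 74/9.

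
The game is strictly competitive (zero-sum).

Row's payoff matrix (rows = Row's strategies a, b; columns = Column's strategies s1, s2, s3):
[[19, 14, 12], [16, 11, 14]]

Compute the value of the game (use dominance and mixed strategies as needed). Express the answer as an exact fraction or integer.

64/5

Column s1 is strictly dominated by s2 for Column (it gives Row more in every row).
The remaining 2×2 game on (a, b) × (s2, s3) has no saddle point. Let Row play a with probability p; indifference gives 14p + 11(1−p) = 12p + 14(1−p), so p = 3/5.
Similarly Column's optimal q on s2 is 2/5, and the value is 14·(2/5) + (12)·(3/5) = 64/5.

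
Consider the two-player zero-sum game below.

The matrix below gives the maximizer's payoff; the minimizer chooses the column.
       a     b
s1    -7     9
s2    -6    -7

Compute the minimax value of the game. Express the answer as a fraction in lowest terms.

-103/17

Row minima are -7 and -7, so the maximizer's maximin is -7; column maxima are -6 and 9, so the minimizer's minimax is -6. These differ, so the equilibrium is in mixed strategies.
Let the maximizer play s1 with probability p. The minimizer is indifferent when −7p − 6(1−p) = 9p − 7(1−p), giving p = 1/17.
Let the minimizer play a with probability q. The maximizer is indifferent when −7q + 9(1−q) = −6q − 7(1−q), giving q = 16/17.
The value is -7·(16/17) + (9)·(1/17) = -103/17.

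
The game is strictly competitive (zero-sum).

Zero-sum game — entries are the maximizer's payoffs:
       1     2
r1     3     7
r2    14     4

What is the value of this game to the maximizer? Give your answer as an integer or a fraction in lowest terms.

43/7

Row minima are 3 and 4, so the maximizer's maximin is 4; column maxima are 14 and 7, so the minimizer's minimax is 7. These differ, so the equilibrium is in mixed strategies.
Let the maximizer play r1 with probability p. The minimizer is indifferent when 3p + 14(1−p) = 7p + 4(1−p), giving p = 5/7.
Let the minimizer play 1 with probability q. The maximizer is indifferent when 3q + 7(1−q) = 14q + 4(1−q), giving q = 3/14.
The value is 3·(3/14) + (7)·(11/14) = 43/7.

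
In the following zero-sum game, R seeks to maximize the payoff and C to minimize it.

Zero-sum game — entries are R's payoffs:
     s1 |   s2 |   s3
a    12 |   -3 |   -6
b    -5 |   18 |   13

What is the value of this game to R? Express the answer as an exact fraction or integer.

7/2

Column s2 is strictly dominated by s3 for C (it gives R more in every row).
The remaining 2×2 game on (a, b) × (s1, s3) has no saddle point. Let R play a with probability p; indifference gives 12p − 5(1−p) = −6p + 13(1−p), so p = 1/2.
Similarly C's optimal q on s1 is 19/36, and the value is 12·(19/36) + (-6)·(17/36) = 7/2.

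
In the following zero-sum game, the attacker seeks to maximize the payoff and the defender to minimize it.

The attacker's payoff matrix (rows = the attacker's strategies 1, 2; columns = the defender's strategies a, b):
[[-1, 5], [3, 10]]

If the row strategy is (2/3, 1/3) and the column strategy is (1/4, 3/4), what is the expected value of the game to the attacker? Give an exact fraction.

Against (1/4, 3/4), each row's expected payoff is 1: 7/2; 2: 33/4.
Taking the (2/3, 1/3)-weighted average: (2/3)·(7/2) + (1/3)·(33/4) = 61/12.

61/12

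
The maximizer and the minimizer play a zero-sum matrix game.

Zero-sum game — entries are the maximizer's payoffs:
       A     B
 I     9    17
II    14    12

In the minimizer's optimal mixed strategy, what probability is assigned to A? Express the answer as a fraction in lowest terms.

1/2

Row minima are 9 and 12, so the maximizer's maximin is 12; column maxima are 14 and 17, so the minimizer's minimax is 14. These differ, so the equilibrium is in mixed strategies.
Let the minimizer play A with probability q. The maximizer is indifferent when 9q + 17(1−q) = 14q + 12(1−q), giving q = 1/2.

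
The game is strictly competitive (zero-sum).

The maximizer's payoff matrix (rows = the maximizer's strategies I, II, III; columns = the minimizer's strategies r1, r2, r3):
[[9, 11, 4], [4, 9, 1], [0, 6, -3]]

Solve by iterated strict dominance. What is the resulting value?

4

Column r1 is strictly dominated by r3 for the minimizer (4<9, 1<4, -3<0); eliminate r1.
Row II is strictly dominated by row I (11>9, 4>1); eliminate II.
Column r2 is strictly dominated by r3 for the minimizer (4<11, -3<6); eliminate r2.
Row III is strictly dominated by row I (4>-3); eliminate III.
Only (I, r3) remains, with payoff 4.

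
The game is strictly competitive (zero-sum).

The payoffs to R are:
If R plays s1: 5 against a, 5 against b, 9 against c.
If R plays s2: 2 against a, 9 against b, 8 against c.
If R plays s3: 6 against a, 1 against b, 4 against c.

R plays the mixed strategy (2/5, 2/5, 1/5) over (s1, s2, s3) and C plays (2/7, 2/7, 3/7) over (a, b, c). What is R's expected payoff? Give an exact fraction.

212/35

Against (2/7, 2/7, 3/7), each row's expected payoff is s1: 47/7; s2: 46/7; s3: 26/7.
Taking the (2/5, 2/5, 1/5)-weighted average: (2/5)·(47/7) + (2/5)·(46/7) + (1/5)·(26/7) = 212/35.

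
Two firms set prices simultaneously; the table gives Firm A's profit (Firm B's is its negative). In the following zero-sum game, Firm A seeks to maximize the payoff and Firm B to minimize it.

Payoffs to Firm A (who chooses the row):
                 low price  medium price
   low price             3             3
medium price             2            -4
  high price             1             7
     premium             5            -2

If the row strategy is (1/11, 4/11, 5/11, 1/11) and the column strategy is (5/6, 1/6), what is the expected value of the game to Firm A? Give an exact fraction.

125/66

Against (5/6, 1/6), each row's expected payoff is low price: 3; medium price: 1; high price: 2; premium: 23/6.
Taking the (1/11, 4/11, 5/11, 1/11)-weighted average: (1/11)·(3) + (4/11)·(1) + (5/11)·(2) + (1/11)·(23/6) = 125/66.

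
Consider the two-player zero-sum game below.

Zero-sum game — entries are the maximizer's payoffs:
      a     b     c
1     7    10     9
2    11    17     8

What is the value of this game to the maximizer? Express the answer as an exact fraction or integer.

Column b is strictly dominated by a for the minimizer (it gives the maximizer more in every row).
The remaining 2×2 game on (1, 2) × (a, c) has no saddle point. Let the maximizer play 1 with probability p; indifference gives 7p + 11(1−p) = 9p + 8(1−p), so p = 3/5.
Similarly the minimizer's optimal q on a is 1/5, and the value is 7·(1/5) + (9)·(4/5) = 43/5.

43/5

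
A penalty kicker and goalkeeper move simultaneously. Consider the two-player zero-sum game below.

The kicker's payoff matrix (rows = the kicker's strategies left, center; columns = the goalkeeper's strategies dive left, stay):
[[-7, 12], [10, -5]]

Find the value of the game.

5/2

Row minima are -7 and -5, so the kicker's maximin is -5; column maxima are 10 and 12, so the goalkeeper's minimax is 10. These differ, so the equilibrium is in mixed strategies.
Let the kicker play left with probability p. The goalkeeper is indifferent when −7p + 10(1−p) = 12p − 5(1−p), giving p = 15/34.
Let the goalkeeper play dive left with probability q. The kicker is indifferent when −7q + 12(1−q) = 10q − 5(1−q), giving q = 1/2.
The value is -7·(1/2) + (12)·(1/2) = 5/2.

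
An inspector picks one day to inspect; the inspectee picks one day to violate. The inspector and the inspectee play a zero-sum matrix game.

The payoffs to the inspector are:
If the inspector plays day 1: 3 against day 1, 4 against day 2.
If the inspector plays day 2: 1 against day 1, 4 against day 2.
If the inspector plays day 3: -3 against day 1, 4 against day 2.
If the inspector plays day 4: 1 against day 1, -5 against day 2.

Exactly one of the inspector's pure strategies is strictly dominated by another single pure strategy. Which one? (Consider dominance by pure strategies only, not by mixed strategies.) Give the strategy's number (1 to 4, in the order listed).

4

Compare day 4 with day 1: 3 > 1, 4 > -5.
So day 1 strictly dominates day 4 for the inspector; day 4 is strictly dominated.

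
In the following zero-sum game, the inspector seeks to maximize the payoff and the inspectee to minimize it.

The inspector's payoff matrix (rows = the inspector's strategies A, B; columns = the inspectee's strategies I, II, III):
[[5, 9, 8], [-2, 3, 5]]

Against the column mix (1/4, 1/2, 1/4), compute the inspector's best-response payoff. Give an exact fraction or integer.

A: (5)·(1/4) + (9)·(1/2) + (8)·(1/4) = 31/4.
B: (-2)·(1/4) + (3)·(1/2) + (5)·(1/4) = 9/4.
The best pure response is A with expected payoff 31/4.

31/4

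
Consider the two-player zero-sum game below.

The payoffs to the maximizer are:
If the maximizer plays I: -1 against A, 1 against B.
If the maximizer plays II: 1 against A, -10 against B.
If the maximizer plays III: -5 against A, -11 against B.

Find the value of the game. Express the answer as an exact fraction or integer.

-9/13

Row III is strictly dominated by row II, so the maximizer never plays it.
The remaining 2×2 game on (I, II) × (A, B) has no saddle point. Let the maximizer play I with probability p; indifference gives −p + (1−p) = p − 10(1−p), so p = 11/13.
Similarly the minimizer's optimal q on A is 11/13, and the value is -1·(11/13) + (1)·(2/13) = -9/13.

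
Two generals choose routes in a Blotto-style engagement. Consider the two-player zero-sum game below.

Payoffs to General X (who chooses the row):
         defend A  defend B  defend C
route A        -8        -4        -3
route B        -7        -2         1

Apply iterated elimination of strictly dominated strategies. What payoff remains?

Row route A is strictly dominated by row route B (-7>-8, -2>-4, 1>-3); eliminate route A.
Column defend B is strictly dominated by defend A for General Y (-7<-2); eliminate defend B.
Column defend C is strictly dominated by defend A for General Y (-7<1); eliminate defend C.
Only (route B, defend A) remains, with payoff -7.

-7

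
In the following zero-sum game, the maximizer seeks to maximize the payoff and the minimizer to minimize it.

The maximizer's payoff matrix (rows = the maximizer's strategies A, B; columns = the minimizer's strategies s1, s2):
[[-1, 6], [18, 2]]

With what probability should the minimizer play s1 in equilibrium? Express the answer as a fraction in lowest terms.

4/23

Row minima are -1 and 2, so the maximizer's maximin is 2; column maxima are 18 and 6, so the minimizer's minimax is 6. These differ, so the equilibrium is in mixed strategies.
Let the minimizer play s1 with probability q. The maximizer is indifferent when −q + 6(1−q) = 18q + 2(1−q), giving q = 4/23.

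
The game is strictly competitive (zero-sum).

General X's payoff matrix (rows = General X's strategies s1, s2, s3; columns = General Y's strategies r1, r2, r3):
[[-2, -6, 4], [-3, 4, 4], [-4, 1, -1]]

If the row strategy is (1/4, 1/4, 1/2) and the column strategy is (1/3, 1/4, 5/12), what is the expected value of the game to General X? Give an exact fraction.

-11/24

Against (1/3, 1/4, 5/12), each row's expected payoff is s1: -1/2; s2: 5/3; s3: -3/2.
Taking the (1/4, 1/4, 1/2)-weighted average: (1/4)·(-1/2) + (1/4)·(5/3) + (1/2)·(-3/2) = -11/24.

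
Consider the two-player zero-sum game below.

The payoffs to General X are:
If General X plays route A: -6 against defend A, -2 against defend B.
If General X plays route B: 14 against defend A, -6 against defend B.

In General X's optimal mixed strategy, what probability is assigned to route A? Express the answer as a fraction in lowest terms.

Row minima are -6 and -6, so General X's maximin is -6; column maxima are 14 and -2, so General Y's minimax is -2. These differ, so the equilibrium is in mixed strategies.
Let General X play route A with probability p. General Y is indifferent when −6p + 14(1−p) = −2p − 6(1−p), giving p = 5/6.

5/6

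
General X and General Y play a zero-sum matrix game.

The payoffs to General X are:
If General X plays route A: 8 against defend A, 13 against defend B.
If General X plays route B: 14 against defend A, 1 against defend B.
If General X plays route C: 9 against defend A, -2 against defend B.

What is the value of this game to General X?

Row route C is strictly dominated by row route B, so General X never plays it.
The remaining 2×2 game on (route A, route B) × (defend A, defend B) has no saddle point. Let General X play route A with probability p; indifference gives 8p + 14(1−p) = 13p + (1−p), so p = 13/18.
Similarly General Y's optimal q on defend A is 2/3, and the value is 8·(2/3) + (13)·(1/3) = 29/3.

29/3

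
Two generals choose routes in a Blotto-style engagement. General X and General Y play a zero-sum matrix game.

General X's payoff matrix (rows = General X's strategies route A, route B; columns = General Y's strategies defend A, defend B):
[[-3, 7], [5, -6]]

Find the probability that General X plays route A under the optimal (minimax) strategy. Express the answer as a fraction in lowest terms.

11/21

Row minima are -3 and -6, so General X's maximin is -3; column maxima are 5 and 7, so General Y's minimax is 5. These differ, so the equilibrium is in mixed strategies.
Let General X play route A with probability p. General Y is indifferent when −3p + 5(1−p) = 7p − 6(1−p), giving p = 11/21.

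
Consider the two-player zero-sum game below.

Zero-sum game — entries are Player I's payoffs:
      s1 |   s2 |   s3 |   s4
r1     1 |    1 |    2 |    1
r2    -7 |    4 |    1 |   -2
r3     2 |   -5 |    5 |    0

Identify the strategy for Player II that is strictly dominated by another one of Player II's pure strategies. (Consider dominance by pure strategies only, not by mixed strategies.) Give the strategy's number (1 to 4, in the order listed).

3

Player II prefers columns that give Player I less. Compare s3 with s1: 1 < 2, -7 < 1, 2 < 5.
So s1 strictly dominates s3 for Player II; s3 is strictly dominated.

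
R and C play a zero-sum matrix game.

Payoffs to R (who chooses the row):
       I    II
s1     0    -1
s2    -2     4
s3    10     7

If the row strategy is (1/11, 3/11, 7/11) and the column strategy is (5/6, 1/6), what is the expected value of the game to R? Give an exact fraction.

Against (5/6, 1/6), each row's expected payoff is s1: -1/6; s2: -1; s3: 19/2.
Taking the (1/11, 3/11, 7/11)-weighted average: (1/11)·(-1/6) + (3/11)·(-1) + (7/11)·(19/2) = 190/33.

190/33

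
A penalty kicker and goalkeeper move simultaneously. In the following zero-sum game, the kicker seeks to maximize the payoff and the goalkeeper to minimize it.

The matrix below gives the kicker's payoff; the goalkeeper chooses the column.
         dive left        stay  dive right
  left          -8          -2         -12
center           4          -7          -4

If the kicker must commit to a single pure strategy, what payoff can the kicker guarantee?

-7

The worst-case payoff for each row is left: -12, center: -7.
The best of these is -7.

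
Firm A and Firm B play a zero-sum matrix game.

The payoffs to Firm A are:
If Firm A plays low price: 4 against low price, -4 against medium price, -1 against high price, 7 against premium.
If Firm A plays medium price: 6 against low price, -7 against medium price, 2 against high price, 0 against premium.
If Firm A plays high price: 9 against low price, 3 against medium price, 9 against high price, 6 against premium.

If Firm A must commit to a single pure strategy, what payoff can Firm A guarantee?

The worst-case payoff for each row is low price: -4, medium price: -7, high price: 3.
The best of these is 3.

3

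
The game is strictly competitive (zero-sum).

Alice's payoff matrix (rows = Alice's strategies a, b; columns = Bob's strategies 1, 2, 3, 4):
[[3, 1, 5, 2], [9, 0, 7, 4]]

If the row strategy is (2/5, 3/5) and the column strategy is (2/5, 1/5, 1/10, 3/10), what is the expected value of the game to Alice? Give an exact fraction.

Against (2/5, 1/5, 1/10, 3/10), each row's expected payoff is a: 5/2; b: 11/2.
Taking the (2/5, 3/5)-weighted average: (2/5)·(5/2) + (3/5)·(11/2) = 43/10.

43/10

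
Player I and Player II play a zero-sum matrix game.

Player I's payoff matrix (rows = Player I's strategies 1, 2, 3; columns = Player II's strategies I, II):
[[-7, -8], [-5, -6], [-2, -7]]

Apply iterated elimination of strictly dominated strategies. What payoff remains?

Row 1 is strictly dominated by row 2 (-5>-7, -6>-8); eliminate 1.
Column I is strictly dominated by II for Player II (-6<-5, -7<-2); eliminate I.
Row 3 is strictly dominated by row 2 (-6>-7); eliminate 3.
Only (2, II) remains, with payoff -6.

-6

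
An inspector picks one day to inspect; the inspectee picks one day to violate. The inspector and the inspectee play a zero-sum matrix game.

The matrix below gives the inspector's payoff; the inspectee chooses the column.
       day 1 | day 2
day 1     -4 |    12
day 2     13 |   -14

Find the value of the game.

Row minima are -4 and -14, so the inspector's maximin is -4; column maxima are 13 and 12, so the inspectee's minimax is 12. These differ, so the equilibrium is in mixed strategies.
Let the inspector play day 1 with probability p. The inspectee is indifferent when −4p + 13(1−p) = 12p − 14(1−p), giving p = 27/43.
Let the inspectee play day 1 with probability q. The inspector is indifferent when −4q + 12(1−q) = 13q − 14(1−q), giving q = 26/43.
The value is -4·(26/43) + (12)·(17/43) = 100/43.

100/43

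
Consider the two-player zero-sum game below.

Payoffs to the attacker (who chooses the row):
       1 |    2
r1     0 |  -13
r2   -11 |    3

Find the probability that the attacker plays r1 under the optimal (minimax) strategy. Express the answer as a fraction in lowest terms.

14/27

Row minima are -13 and -11, so the attacker's maximin is -11; column maxima are 0 and 3, so the defender's minimax is 0. These differ, so the equilibrium is in mixed strategies.
Let the attacker play r1 with probability p. The defender is indifferent when −11(1−p) = −13p + 3(1−p), giving p = 14/27.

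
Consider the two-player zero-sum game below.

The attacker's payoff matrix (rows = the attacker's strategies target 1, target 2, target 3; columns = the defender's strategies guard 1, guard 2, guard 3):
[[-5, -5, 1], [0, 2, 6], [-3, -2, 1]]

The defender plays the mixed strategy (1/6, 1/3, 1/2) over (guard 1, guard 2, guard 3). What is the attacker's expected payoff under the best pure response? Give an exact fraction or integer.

11/3

target 1: (-5)·(1/6) + (-5)·(1/3) + (1)·(1/2) = -2.
target 2: (0)·(1/6) + (2)·(1/3) + (6)·(1/2) = 11/3.
target 3: (-3)·(1/6) + (-2)·(1/3) + (1)·(1/2) = -2/3.
The best pure response is target 2 with expected payoff 11/3.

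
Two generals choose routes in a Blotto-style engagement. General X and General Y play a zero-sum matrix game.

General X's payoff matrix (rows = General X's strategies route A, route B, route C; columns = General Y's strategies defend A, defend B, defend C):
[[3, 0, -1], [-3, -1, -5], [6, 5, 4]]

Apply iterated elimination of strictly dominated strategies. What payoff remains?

4

Row route B is strictly dominated by row route A (3>-3, 0>-1, -1>-5); eliminate route B.
Row route A is strictly dominated by row route C (6>3, 5>0, 4>-1); eliminate route A.
Column defend A is strictly dominated by defend B for General Y (5<6); eliminate defend A.
Column defend B is strictly dominated by defend C for General Y (4<5); eliminate defend B.
Only (route C, defend C) remains, with payoff 4.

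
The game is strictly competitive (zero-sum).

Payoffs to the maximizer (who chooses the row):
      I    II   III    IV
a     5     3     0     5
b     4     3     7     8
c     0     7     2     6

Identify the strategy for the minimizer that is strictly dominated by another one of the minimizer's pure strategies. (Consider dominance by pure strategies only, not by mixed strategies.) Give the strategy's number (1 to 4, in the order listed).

The minimizer prefers columns that give the maximizer less. Compare IV with III: 0 < 5, 7 < 8, 2 < 6.
So III strictly dominates IV for the minimizer; IV is strictly dominated.

4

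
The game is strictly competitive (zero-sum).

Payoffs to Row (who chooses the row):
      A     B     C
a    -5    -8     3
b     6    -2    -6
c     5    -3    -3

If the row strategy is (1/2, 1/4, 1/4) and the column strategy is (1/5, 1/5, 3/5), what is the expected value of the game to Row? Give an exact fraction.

-29/20

Against (1/5, 1/5, 3/5), each row's expected payoff is a: -4/5; b: -14/5; c: -7/5.
Taking the (1/2, 1/4, 1/4)-weighted average: (1/2)·(-4/5) + (1/4)·(-14/5) + (1/4)·(-7/5) = -29/20.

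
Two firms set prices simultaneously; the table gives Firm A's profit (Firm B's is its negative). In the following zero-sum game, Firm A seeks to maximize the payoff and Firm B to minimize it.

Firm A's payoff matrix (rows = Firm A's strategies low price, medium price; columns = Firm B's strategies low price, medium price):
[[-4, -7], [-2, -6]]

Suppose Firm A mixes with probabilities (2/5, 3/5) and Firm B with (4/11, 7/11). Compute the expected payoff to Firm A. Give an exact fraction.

-56/11

Against (4/11, 7/11), each row's expected payoff is low price: -65/11; medium price: -50/11.
Taking the (2/5, 3/5)-weighted average: (2/5)·(-65/11) + (3/5)·(-50/11) = -56/11.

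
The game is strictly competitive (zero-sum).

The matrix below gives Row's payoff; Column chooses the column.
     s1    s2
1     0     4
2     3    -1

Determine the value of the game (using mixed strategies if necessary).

Row minima are 0 and -1, so Row's maximin is 0; column maxima are 3 and 4, so Column's minimax is 3. These differ, so the equilibrium is in mixed strategies.
Let Row play 1 with probability p. Column is indifferent when 3(1−p) = 4p − (1−p), giving p = 1/2.
Let Column play s1 with probability q. Row is indifferent when 4(1−q) = 3q − (1−q), giving q = 5/8.
The value is 0·(5/8) + (4)·(3/8) = 3/2.

3/2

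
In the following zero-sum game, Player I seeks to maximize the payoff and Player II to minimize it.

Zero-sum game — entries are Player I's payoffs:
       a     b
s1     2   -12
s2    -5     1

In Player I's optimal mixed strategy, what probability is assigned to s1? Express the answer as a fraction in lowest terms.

3/10

Row minima are -12 and -5, so Player I's maximin is -5; column maxima are 2 and 1, so Player II's minimax is 1. These differ, so the equilibrium is in mixed strategies.
Let Player I play s1 with probability p. Player II is indifferent when 2p − 5(1−p) = −12p + (1−p), giving p = 3/10.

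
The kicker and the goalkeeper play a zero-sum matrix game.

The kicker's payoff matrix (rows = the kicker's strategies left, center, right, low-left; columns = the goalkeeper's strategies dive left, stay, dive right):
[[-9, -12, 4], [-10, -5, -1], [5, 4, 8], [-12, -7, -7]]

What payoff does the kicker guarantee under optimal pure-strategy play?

4

Row minima: -12, -10, 4, -12 → the kicker's maximin is 4.
Column maxima: 5, 4, 8 → the goalkeeper's minimax is 4.
They coincide at (right, stay), so the value is 4.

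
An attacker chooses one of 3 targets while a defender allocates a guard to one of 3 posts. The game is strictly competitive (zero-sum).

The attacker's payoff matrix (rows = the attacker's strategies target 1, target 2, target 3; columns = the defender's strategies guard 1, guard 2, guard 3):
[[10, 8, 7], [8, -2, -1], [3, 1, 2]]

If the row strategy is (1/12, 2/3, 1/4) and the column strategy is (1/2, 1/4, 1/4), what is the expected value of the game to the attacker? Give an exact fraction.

83/24

Against (1/2, 1/4, 1/4), each row's expected payoff is target 1: 35/4; target 2: 13/4; target 3: 9/4.
Taking the (1/12, 2/3, 1/4)-weighted average: (1/12)·(35/4) + (2/3)·(13/4) + (1/4)·(9/4) = 83/24.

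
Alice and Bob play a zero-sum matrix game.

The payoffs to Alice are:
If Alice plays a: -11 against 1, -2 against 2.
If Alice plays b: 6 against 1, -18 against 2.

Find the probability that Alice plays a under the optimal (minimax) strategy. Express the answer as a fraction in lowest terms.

Row minima are -11 and -18, so Alice's maximin is -11; column maxima are 6 and -2, so Bob's minimax is -2. These differ, so the equilibrium is in mixed strategies.
Let Alice play a with probability p. Bob is indifferent when −11p + 6(1−p) = −2p − 18(1−p), giving p = 8/11.

8/11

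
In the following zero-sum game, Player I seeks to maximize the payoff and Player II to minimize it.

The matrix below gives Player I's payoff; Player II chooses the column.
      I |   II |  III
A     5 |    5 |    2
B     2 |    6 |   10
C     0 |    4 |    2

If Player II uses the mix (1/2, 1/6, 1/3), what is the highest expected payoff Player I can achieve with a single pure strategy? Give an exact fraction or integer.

A: (5)·(1/2) + (5)·(1/6) + (2)·(1/3) = 4.
B: (2)·(1/2) + (6)·(1/6) + (10)·(1/3) = 16/3.
C: (0)·(1/2) + (4)·(1/6) + (2)·(1/3) = 4/3.
The best pure response is B with expected payoff 16/3.

16/3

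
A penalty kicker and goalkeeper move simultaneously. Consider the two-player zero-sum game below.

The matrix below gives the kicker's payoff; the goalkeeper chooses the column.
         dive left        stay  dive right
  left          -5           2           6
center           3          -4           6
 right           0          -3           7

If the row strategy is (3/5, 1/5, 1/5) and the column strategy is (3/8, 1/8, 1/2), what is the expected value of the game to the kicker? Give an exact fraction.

87/40

Against (3/8, 1/8, 1/2), each row's expected payoff is left: 11/8; center: 29/8; right: 25/8.
Taking the (3/5, 1/5, 1/5)-weighted average: (3/5)·(11/8) + (1/5)·(29/8) + (1/5)·(25/8) = 87/40.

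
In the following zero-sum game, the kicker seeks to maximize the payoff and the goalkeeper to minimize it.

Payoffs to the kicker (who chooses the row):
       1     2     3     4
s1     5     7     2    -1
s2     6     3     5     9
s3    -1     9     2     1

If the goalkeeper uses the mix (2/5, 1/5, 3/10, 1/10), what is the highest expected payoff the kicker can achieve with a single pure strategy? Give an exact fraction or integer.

27/5

s1: (5)·(2/5) + (7)·(1/5) + (2)·(3/10) + (-1)·(1/10) = 39/10.
s2: (6)·(2/5) + (3)·(1/5) + (5)·(3/10) + (9)·(1/10) = 27/5.
s3: (-1)·(2/5) + (9)·(1/5) + (2)·(3/10) + (1)·(1/10) = 21/10.
The best pure response is s2 with expected payoff 27/5.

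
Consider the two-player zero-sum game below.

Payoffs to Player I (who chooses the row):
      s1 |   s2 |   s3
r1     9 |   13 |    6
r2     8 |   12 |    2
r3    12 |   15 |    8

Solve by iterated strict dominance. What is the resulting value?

8

Row r1 is strictly dominated by row r3 (12>9, 15>13, 8>6); eliminate r1.
Row r2 is strictly dominated by row r3 (12>8, 15>12, 8>2); eliminate r2.
Column s2 is strictly dominated by s1 for Player II (12<15); eliminate s2.
Column s1 is strictly dominated by s3 for Player II (8<12); eliminate s1.
Only (r3, s3) remains, with payoff 8.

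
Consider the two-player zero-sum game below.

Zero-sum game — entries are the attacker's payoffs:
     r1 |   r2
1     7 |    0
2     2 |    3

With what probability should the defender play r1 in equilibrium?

Row minima are 0 and 2, so the attacker's maximin is 2; column maxima are 7 and 3, so the defender's minimax is 3. These differ, so the equilibrium is in mixed strategies.
Let the defender play r1 with probability q. The attacker is indifferent when 7q = 2q + 3(1−q), giving q = 3/8.

3/8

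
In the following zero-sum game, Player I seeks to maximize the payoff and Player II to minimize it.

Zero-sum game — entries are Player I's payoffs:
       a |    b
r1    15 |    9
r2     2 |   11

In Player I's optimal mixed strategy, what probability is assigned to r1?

Row minima are 9 and 2, so Player I's maximin is 9; column maxima are 15 and 11, so Player II's minimax is 11. These differ, so the equilibrium is in mixed strategies.
Let Player I play r1 with probability p. Player II is indifferent when 15p + 2(1−p) = 9p + 11(1−p), giving p = 3/5.

3/5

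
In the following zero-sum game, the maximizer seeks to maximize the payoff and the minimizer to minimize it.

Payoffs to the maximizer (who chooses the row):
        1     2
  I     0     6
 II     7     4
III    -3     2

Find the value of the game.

Row III is strictly dominated by row I, so the maximizer never plays it.
The remaining 2×2 game on (I, II) × (1, 2) has no saddle point. Let the maximizer play I with probability p; indifference gives 7(1−p) = 6p + 4(1−p), so p = 1/3.
Similarly the minimizer's optimal q on 1 is 2/9, and the value is 0·(2/9) + (6)·(7/9) = 14/3.

14/3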